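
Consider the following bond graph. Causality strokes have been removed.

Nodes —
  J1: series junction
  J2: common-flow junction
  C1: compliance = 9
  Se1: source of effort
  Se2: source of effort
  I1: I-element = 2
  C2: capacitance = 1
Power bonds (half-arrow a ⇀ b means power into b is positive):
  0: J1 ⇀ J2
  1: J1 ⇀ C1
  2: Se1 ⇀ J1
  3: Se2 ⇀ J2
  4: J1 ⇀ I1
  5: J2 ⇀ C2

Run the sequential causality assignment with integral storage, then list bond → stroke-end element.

#0 →J1
#1 →J1
#2 →J1
#3 →J2
#4 →I1
#5 →J2

β2 stroke→J1  (source Se1 imposes e)
β3 stroke→J2  (Se2 (Se) sets effort on bond)
β1 stroke→J1  (C1: C, integral causality)
β4 stroke→I1  (prefer integral on I1)
β0 stroke→J1  (J1: bond 4 brought flow, rest push out)
β5 stroke→J2  (common-f at J2 fixed by 0)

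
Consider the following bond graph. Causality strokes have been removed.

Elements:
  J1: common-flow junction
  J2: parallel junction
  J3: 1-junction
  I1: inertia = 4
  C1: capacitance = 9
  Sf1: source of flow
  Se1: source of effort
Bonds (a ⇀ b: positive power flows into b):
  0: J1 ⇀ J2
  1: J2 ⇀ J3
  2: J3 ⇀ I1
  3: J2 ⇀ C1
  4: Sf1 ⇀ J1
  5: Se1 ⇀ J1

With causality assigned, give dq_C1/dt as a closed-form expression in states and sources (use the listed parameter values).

β4 stroke→Sf1  (source Sf1 imposes f)
β5 stroke→J1  (source Se1 imposes e)
β0 stroke→J1  (common-f at J1 fixed by 4)
β2 stroke→I1  (I1 integral (f out))
β1 stroke→J3  (common-f at J3 fixed by 2)
β3 stroke→J2  (only one effort-in slot at J2)

dq_C1/dt = F_Sf1 - p_I1/4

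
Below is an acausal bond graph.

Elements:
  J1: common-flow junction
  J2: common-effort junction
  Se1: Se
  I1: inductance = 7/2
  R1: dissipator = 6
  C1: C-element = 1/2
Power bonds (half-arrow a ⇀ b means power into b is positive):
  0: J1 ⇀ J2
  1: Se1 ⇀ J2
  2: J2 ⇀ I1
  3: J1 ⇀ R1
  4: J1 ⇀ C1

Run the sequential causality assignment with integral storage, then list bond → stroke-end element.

#0 stroke→J1
#1 stroke→J2
#2 stroke→I1
#3 stroke→R1
#4 stroke→J1

#1 |J2  (Se1: effort source, stroke at far end)
#0 |J1  (0-jn J2 has e-setter on 1)
#2 |I1  (common-e at J2 fixed by 1)
#4 |J1  (prefer integral on C1)
#3 |R1  (closing 1-jn rule on J1)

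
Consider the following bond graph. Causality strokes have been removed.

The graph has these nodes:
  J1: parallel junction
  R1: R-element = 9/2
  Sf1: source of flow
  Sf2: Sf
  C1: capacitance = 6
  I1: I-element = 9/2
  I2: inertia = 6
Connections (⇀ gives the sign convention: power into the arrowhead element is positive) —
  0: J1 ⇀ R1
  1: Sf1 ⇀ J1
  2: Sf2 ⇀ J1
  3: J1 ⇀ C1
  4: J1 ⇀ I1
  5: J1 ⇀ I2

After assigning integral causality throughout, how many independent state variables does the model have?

#1 stroke→Sf1  (Sf1 (Sf) sets flow on bond)
#2 stroke→Sf2  (Sf2 (Sf) sets flow on bond)
#3 stroke→J1  (prefer integral on C1)
#0 stroke→R1  (J1: bond 3 brought effort, rest push out)
#4 stroke→I1  (J1 effort already set via bond 3)
#5 stroke→I2  (0-jn J1 has e-setter on 3)

3  (C1, I1, I2 all integral)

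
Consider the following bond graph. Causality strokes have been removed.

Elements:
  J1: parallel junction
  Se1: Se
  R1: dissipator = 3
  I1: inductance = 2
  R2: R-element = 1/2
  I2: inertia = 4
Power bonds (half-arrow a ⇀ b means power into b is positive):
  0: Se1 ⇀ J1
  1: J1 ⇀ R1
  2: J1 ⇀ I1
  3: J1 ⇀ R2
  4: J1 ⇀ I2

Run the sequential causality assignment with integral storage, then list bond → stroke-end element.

β0 →J1
β1 →R1
β2 →I1
β3 →R2
β4 →I2

β0 stroke→J1  (Se1 fixes effort; stroke away)
β1 stroke→R1  (J1: bond 0 brought effort, rest push out)
β2 stroke→I1  (common-e at J1 fixed by 0)
β3 stroke→R2  (common-e at J1 fixed by 0)
β4 stroke→I2  (J1: bond 0 brought effort, rest push out)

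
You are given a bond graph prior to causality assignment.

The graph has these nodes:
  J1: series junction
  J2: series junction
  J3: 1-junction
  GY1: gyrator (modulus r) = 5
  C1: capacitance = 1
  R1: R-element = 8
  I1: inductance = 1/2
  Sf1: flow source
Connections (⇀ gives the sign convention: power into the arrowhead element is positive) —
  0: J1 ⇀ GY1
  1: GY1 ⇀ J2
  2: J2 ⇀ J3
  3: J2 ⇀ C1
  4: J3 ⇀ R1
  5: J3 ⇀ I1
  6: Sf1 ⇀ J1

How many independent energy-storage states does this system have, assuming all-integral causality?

b6 stroke→Sf1  (Sf1 (Sf) sets flow on bond)
b0 stroke→J1  (common-f at J1 fixed by 6)
b1 stroke→J2  (through GY1, causality inverts; strokes same side of GY1)
b3 stroke→J2  (prefer integral on C1)
b2 stroke→J3  (J2: last free bond brings flow in)
b5 stroke→I1  (I1 integral (f out))
b4 stroke→J3  (1-jn J3 has f-setter on 5)

2  (C1, I1 all integral)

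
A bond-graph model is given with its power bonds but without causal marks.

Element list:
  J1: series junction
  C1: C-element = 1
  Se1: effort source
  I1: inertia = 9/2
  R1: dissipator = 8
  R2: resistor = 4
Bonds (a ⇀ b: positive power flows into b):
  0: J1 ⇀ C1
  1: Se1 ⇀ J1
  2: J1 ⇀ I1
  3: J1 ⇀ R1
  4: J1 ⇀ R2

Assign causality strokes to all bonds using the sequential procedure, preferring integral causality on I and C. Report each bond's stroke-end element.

b1 stroke→J1  (source Se1 imposes e)
b0 stroke→J1  (C1: C, integral causality)
b2 stroke→I1  (I1 integral (f out))
b3 stroke→J1  (J1: bond 2 brought flow, rest push out)
b4 stroke→J1  (J1 flow already set via bond 2)

bond 0 |J1
bond 1 |J1
bond 2 |I1
bond 3 |J1
bond 4 |J1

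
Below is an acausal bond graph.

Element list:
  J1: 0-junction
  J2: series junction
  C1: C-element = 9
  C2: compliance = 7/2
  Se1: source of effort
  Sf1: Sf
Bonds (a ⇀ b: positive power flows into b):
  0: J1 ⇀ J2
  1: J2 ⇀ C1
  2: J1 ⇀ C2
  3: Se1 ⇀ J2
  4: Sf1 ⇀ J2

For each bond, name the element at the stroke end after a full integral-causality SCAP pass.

#0 stroke at J2
#1 stroke at J2
#2 stroke at J1
#3 stroke at J2
#4 stroke at Sf1

b3 stroke at J2  (Se1: effort source, stroke at far end)
b4 stroke at Sf1  (Sf1 (Sf) sets flow on bond)
b0 stroke at J2  (1-jn J2 has f-setter on 4)
b1 stroke at J2  (J2 flow already set via bond 4)
b2 stroke at J1  (J1: last free bond brings effort in)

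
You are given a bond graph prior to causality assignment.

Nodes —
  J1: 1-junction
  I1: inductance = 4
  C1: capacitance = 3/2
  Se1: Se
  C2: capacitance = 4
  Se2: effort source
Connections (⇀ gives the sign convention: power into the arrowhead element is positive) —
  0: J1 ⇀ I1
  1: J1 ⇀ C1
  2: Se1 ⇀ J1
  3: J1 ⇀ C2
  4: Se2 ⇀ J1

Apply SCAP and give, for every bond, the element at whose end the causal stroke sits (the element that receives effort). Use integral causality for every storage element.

bond 2 |J1  (Se1 fixes effort; stroke away)
bond 4 |J1  (Se2 (Se) sets effort on bond)
bond 0 |I1  (I1 outputs flow p/I1)
bond 1 |J1  (J1: bond 0 brought flow, rest push out)
bond 3 |J1  (J1: bond 0 brought flow, rest push out)

β0 →I1
β1 →J1
β2 →J1
β3 →J1
β4 →J1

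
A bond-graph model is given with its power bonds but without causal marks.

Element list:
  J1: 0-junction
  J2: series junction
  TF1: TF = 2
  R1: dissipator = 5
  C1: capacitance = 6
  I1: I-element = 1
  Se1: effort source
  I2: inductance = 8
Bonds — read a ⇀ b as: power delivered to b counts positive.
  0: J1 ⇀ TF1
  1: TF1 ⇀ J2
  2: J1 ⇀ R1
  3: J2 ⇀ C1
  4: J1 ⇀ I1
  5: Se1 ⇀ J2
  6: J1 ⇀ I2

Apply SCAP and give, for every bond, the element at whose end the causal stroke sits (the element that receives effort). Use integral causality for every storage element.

bond 5 →J2  (Se1 fixes effort; stroke away)
bond 3 →J2  (prefer integral on C1)
bond 1 →TF1  (only one flow-in slot at J2)
bond 0 →J1  (TF TF1: opposite of bond 1)
bond 2 →R1  (J1 effort already set via bond 0)
bond 4 →I1  (J1: bond 0 brought effort, rest push out)
bond 6 →I2  (J1 effort already set via bond 0)

bond 0 stroke at J1
bond 1 stroke at TF1
bond 2 stroke at R1
bond 3 stroke at J2
bond 4 stroke at I1
bond 5 stroke at J2
bond 6 stroke at I2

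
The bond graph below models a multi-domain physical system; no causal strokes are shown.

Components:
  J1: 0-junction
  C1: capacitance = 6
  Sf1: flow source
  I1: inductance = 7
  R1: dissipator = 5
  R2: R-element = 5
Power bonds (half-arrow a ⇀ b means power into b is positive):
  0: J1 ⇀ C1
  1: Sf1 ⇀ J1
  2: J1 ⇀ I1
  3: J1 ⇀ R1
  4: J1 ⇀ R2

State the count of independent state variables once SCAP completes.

2  (C1, I1 all integral)

bond 1 |Sf1  (source Sf1 imposes f)
bond 0 |J1  (C1: C, integral causality)
bond 2 |I1  (common-e at J1 fixed by 0)
bond 3 |R1  (0-jn J1 has e-setter on 0)
bond 4 |R2  (common-e at J1 fixed by 0)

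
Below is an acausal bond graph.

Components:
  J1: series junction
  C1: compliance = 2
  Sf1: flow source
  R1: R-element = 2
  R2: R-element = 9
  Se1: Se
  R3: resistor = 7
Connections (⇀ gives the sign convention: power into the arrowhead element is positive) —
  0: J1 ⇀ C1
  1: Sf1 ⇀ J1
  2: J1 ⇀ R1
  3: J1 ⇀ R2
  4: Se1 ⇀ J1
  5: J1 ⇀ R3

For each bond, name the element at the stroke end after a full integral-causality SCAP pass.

b1 |Sf1  (Sf1 (Sf) sets flow on bond)
b4 |J1  (source Se1 imposes e)
b0 |J1  (common-f at J1 fixed by 1)
b2 |J1  (common-f at J1 fixed by 1)
b3 |J1  (1-jn J1 has f-setter on 1)
b5 |J1  (J1 flow already set via bond 1)

bond 0 |J1
bond 1 |Sf1
bond 2 |J1
bond 3 |J1
bond 4 |J1
bond 5 |J1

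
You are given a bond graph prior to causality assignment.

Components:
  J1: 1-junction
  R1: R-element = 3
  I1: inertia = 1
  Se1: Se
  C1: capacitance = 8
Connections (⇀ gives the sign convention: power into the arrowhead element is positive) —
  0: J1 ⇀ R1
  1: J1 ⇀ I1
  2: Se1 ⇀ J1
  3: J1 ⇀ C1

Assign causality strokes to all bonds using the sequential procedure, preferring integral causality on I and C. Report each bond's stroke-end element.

b0 stroke→J1
b1 stroke→I1
b2 stroke→J1
b3 stroke→J1

#2 stroke at J1  (Se1 fixes effort; stroke away)
#1 stroke at I1  (I1 integral (f out))
#0 stroke at J1  (1-jn J1 has f-setter on 1)
#3 stroke at J1  (1-jn J1 has f-setter on 1)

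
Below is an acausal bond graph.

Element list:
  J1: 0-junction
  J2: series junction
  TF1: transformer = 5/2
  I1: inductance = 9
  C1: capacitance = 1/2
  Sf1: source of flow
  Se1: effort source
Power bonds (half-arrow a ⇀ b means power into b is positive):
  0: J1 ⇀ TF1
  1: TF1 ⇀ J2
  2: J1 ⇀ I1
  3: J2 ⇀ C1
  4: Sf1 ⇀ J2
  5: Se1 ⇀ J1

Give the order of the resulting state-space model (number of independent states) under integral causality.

2  (C1, I1 all integral)

#4 →Sf1  (Sf1: flow source, stroke at near end)
#5 →J1  (Se1: effort source, stroke at far end)
#0 →TF1  (J1 effort already set via bond 5)
#2 →I1  (J1: bond 5 brought effort, rest push out)
#1 →J2  (J2 flow already set via bond 4)
#3 →J2  (J2: bond 4 brought flow, rest push out)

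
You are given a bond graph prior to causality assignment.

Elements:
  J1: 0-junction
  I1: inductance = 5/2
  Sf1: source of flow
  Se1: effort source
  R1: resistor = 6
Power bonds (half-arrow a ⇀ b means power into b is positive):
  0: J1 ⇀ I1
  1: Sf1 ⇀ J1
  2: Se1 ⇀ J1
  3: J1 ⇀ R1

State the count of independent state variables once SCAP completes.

1  (I1 all integral)

bond 1 →Sf1  (Sf1 fixes flow; stroke at Sf1)
bond 2 →J1  (Se1 fixes effort; stroke away)
bond 0 →I1  (0-jn J1 has e-setter on 2)
bond 3 →R1  (J1 effort already set via bond 2)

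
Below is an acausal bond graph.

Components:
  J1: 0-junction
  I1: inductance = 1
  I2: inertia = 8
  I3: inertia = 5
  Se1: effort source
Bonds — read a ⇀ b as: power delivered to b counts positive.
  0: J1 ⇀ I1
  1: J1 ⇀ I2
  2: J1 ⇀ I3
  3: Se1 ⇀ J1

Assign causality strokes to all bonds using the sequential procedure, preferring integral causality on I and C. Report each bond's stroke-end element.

bond 3 |J1  (Se1 (Se) sets effort on bond)
bond 0 |I1  (J1 effort already set via bond 3)
bond 1 |I2  (J1 effort already set via bond 3)
bond 2 |I3  (0-jn J1 has e-setter on 3)

b0 stroke→I1
b1 stroke→I2
b2 stroke→I3
b3 stroke→J1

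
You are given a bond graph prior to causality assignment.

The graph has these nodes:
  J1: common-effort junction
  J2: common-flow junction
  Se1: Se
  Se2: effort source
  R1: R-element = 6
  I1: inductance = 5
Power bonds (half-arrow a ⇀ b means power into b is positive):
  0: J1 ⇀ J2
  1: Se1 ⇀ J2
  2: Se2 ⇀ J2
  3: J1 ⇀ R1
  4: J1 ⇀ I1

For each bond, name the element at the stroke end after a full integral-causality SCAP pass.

bond 1 →J2  (source Se1 imposes e)
bond 2 →J2  (source Se2 imposes e)
bond 0 →J1  (J2 needs exactly one f-in)
bond 3 →R1  (J1: bond 0 brought effort, rest push out)
bond 4 →I1  (J1: bond 0 brought effort, rest push out)

b0 stroke at J1
b1 stroke at J2
b2 stroke at J2
b3 stroke at R1
b4 stroke at I1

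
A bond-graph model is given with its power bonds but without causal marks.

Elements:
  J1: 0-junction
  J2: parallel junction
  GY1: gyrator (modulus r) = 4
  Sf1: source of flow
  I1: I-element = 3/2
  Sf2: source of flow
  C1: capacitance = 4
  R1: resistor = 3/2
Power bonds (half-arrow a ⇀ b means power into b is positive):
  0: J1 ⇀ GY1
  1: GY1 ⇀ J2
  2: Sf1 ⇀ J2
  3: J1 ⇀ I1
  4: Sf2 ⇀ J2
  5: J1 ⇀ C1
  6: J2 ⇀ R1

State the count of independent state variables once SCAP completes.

bond 2 |Sf1  (Sf1: flow source, stroke at near end)
bond 4 |Sf2  (source Sf2 imposes f)
bond 3 |I1  (I1: I, integral causality)
bond 5 |J1  (prefer integral on C1)
bond 0 |GY1  (J1: bond 5 brought effort, rest push out)
bond 1 |GY1  (through GY1, causality inverts; strokes same side of GY1)
bond 6 |J2  (closing 0-jn rule on J2)

2  (C1, I1 all integral)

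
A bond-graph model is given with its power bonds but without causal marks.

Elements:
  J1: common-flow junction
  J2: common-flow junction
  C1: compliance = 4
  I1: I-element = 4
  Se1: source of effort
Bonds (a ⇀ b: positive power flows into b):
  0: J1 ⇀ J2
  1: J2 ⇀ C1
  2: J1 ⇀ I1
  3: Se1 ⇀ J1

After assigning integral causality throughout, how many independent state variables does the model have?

#3 →J1  (source Se1 imposes e)
#1 →J2  (prefer integral on C1)
#0 →J1  (J2 needs exactly one f-in)
#2 →I1  (J1: last free bond brings flow in)

2  (C1, I1 all integral)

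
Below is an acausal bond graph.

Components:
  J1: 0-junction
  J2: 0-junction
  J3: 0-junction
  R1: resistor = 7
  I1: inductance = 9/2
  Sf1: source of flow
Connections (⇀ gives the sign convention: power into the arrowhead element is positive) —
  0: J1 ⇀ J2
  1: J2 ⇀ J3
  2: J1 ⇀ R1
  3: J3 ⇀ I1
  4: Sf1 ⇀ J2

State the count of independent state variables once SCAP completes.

1  (I1 all integral)

b4 →Sf1  (Sf1 (Sf) sets flow on bond)
b3 →I1  (I1 integral (f out))
b1 →J3  (closing 0-jn rule on J3)
b0 →J2  (J2 needs exactly one e-in)
b2 →J1  (J1: last free bond brings effort in)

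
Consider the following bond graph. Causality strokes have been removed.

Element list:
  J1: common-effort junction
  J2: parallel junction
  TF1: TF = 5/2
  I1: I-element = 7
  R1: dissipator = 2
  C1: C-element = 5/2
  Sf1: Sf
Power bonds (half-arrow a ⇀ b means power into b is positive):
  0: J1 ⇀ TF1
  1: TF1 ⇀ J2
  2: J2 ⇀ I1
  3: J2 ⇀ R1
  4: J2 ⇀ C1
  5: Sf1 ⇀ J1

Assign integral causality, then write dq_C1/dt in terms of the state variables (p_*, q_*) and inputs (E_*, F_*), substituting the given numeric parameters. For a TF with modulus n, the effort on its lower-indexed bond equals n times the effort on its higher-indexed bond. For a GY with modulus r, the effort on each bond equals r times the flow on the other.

#5 →Sf1  (Sf1 fixes flow; stroke at Sf1)
#0 →J1  (closing 0-jn rule on J1)
#1 →TF1  (TF1: transformer flips bond 0)
#2 →I1  (prefer integral on I1)
#4 →J2  (C1: C, integral causality)
#3 →R1  (0-jn J2 has e-setter on 4)

dq_C1/dt = 5*F_Sf1/2 - p_I1/7 - q_C1/5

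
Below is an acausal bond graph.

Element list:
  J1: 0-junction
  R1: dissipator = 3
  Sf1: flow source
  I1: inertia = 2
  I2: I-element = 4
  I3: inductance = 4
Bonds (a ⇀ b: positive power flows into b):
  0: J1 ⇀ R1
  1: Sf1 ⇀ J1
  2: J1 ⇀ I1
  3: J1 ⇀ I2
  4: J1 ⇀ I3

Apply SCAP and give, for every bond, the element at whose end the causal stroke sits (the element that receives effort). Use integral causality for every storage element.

#1 stroke→Sf1  (Sf1 (Sf) sets flow on bond)
#2 stroke→I1  (I1 integral (f out))
#3 stroke→I2  (I2 integral (f out))
#4 stroke→I3  (I3 integral (f out))
#0 stroke→J1  (closing 0-jn rule on J1)

b0 →J1
b1 →Sf1
b2 →I1
b3 →I2
b4 →I3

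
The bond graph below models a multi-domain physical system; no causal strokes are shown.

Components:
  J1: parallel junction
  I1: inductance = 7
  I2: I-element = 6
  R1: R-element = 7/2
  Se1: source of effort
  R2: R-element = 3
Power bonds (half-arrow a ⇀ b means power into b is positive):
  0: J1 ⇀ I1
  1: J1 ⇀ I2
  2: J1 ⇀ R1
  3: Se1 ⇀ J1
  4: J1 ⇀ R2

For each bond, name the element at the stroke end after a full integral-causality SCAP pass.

b3 stroke at J1  (source Se1 imposes e)
b0 stroke at I1  (0-jn J1 has e-setter on 3)
b1 stroke at I2  (0-jn J1 has e-setter on 3)
b2 stroke at R1  (J1 effort already set via bond 3)
b4 stroke at R2  (J1: bond 3 brought effort, rest push out)

β0 stroke at I1
β1 stroke at I2
β2 stroke at R1
β3 stroke at J1
β4 stroke at R2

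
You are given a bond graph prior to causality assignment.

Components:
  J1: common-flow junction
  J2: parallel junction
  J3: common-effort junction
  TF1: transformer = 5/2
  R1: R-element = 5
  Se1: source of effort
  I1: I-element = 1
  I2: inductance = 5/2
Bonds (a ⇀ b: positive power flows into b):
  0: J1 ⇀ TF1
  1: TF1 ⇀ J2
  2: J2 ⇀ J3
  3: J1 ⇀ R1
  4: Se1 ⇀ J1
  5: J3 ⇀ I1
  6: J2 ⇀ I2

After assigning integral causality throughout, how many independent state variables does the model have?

β4 stroke→J1  (Se1 fixes effort; stroke away)
β5 stroke→I1  (I1 integral (f out))
β2 stroke→J3  (closing 0-jn rule on J3)
β6 stroke→I2  (I2 integral (f out))
β1 stroke→J2  (J2: last free bond brings effort in)
β0 stroke→TF1  (TF1 one-in-one-out from 1)
β3 stroke→J1  (J1: bond 0 brought flow, rest push out)

2  (I1, I2 all integral)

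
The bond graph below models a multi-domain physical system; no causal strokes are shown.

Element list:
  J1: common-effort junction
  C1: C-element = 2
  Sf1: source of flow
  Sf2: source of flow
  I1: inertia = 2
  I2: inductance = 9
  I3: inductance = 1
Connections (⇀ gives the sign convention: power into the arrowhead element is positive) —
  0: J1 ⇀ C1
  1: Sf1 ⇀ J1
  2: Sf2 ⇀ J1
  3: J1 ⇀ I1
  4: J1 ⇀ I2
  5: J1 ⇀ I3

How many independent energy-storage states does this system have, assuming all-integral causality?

β1 →Sf1  (Sf1: flow source, stroke at near end)
β2 →Sf2  (source Sf2 imposes f)
β0 →J1  (C1 integral (e out))
β3 →I1  (J1 effort already set via bond 0)
β4 →I2  (J1: bond 0 brought effort, rest push out)
β5 →I3  (common-e at J1 fixed by 0)

4  (C1, I1, I2, I3 all integral)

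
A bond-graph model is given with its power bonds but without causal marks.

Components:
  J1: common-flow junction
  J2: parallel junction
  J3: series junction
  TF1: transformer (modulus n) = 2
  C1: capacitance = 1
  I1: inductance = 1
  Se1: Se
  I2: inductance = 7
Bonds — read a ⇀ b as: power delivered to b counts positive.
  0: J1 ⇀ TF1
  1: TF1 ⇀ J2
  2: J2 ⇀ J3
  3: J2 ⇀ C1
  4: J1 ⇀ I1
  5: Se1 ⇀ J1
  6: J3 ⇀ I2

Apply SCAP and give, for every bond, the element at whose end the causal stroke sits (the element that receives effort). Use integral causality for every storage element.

#5 |J1  (Se1 (Se) sets effort on bond)
#3 |J2  (C1: C, integral causality)
#1 |TF1  (0-jn J2 has e-setter on 3)
#2 |J3  (J2 effort already set via bond 3)
#6 |I2  (closing 1-jn rule on J3)
#0 |J1  (TF TF1: opposite of bond 1)
#4 |I1  (J1 needs exactly one f-in)

bond 0 |J1
bond 1 |TF1
bond 2 |J3
bond 3 |J2
bond 4 |I1
bond 5 |J1
bond 6 |I2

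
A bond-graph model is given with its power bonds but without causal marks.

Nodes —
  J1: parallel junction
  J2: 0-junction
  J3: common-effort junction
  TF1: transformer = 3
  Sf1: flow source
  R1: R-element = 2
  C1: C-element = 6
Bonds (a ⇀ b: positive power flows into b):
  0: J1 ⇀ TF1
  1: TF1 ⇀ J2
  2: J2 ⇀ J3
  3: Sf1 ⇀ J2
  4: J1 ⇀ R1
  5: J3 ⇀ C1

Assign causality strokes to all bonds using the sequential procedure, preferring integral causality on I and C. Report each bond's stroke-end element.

b3 stroke at Sf1  (Sf1: flow source, stroke at near end)
b5 stroke at J3  (prefer integral on C1)
b2 stroke at J2  (J3: bond 5 brought effort, rest push out)
b1 stroke at TF1  (J2 effort already set via bond 2)
b0 stroke at J1  (TF TF1: opposite of bond 1)
b4 stroke at R1  (common-e at J1 fixed by 0)

b0 stroke→J1
b1 stroke→TF1
b2 stroke→J2
b3 stroke→Sf1
b4 stroke→R1
b5 stroke→J3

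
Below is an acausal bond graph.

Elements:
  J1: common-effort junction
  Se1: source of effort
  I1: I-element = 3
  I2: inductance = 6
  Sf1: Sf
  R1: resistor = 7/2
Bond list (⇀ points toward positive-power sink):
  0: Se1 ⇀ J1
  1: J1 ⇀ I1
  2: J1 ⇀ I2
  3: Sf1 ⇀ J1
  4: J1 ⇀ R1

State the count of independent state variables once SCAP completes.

bond 0 stroke→J1  (Se1 fixes effort; stroke away)
bond 3 stroke→Sf1  (Sf1: flow source, stroke at near end)
bond 1 stroke→I1  (J1 effort already set via bond 0)
bond 2 stroke→I2  (J1 effort already set via bond 0)
bond 4 stroke→R1  (0-jn J1 has e-setter on 0)

2  (I1, I2 all integral)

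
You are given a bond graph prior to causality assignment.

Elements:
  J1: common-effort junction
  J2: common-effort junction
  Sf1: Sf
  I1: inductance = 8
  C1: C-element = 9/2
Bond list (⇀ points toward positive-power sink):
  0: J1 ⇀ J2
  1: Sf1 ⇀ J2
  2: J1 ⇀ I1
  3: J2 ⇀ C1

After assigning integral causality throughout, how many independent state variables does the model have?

#1 stroke→Sf1  (source Sf1 imposes f)
#2 stroke→I1  (prefer integral on I1)
#0 stroke→J1  (only one effort-in slot at J1)
#3 stroke→J2  (closing 0-jn rule on J2)

2  (C1, I1 all integral)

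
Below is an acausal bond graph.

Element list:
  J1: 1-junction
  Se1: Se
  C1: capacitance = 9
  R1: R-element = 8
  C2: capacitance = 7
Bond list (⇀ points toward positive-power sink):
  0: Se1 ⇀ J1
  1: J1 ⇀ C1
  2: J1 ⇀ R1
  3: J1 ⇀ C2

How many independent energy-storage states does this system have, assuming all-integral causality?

b0 →J1  (Se1: effort source, stroke at far end)
b1 →J1  (C1 integral (e out))
b3 →J1  (C2 outputs effort q/C2)
b2 →R1  (only one flow-in slot at J1)

2  (C1, C2 all integral)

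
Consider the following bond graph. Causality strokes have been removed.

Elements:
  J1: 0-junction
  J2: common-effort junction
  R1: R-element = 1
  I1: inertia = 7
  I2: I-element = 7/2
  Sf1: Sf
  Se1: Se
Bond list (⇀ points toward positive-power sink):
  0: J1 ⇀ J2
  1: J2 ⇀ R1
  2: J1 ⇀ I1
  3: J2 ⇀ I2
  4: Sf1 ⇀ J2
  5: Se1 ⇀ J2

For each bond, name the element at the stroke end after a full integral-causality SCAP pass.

b0 stroke→J1
b1 stroke→R1
b2 stroke→I1
b3 stroke→I2
b4 stroke→Sf1
b5 stroke→J2

β4 |Sf1  (Sf1: flow source, stroke at near end)
β5 |J2  (source Se1 imposes e)
β0 |J1  (0-jn J2 has e-setter on 5)
β1 |R1  (J2: bond 5 brought effort, rest push out)
β3 |I2  (J2: bond 5 brought effort, rest push out)
β2 |I1  (common-e at J1 fixed by 0)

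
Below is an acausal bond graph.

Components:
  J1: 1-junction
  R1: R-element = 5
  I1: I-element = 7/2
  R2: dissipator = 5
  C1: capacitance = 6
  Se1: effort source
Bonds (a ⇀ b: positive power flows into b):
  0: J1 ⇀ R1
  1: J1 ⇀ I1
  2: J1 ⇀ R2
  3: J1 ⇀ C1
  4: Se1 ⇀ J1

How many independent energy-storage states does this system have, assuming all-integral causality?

2  (C1, I1 all integral)

b4 stroke→J1  (Se1 (Se) sets effort on bond)
b1 stroke→I1  (I1 integral (f out))
b0 stroke→J1  (1-jn J1 has f-setter on 1)
b2 stroke→J1  (J1: bond 1 brought flow, rest push out)
b3 stroke→J1  (1-jn J1 has f-setter on 1)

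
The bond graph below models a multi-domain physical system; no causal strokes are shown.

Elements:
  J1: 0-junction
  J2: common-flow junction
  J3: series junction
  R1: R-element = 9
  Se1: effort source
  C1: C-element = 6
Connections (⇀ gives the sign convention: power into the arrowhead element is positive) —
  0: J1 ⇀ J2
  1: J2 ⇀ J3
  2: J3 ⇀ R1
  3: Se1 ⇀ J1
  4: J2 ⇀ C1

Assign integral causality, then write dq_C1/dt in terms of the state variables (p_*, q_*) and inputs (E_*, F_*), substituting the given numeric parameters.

#3 stroke at J1  (Se1: effort source, stroke at far end)
#0 stroke at J2  (J1 effort already set via bond 3)
#4 stroke at J2  (C1 outputs effort q/C1)
#1 stroke at J3  (J2: last free bond brings flow in)
#2 stroke at R1  (J3 needs exactly one f-in)

dq_C1/dt = E_Se1/9 - q_C1/54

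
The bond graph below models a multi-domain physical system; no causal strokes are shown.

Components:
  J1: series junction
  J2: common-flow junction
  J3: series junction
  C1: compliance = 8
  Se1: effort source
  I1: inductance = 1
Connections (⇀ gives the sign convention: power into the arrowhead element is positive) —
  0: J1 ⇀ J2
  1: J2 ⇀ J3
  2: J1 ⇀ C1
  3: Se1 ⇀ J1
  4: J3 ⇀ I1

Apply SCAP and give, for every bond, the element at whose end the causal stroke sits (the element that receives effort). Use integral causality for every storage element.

b0 stroke→J2
b1 stroke→J3
b2 stroke→J1
b3 stroke→J1
b4 stroke→I1

β3 |J1  (source Se1 imposes e)
β2 |J1  (C1: C, integral causality)
β0 |J2  (closing 1-jn rule on J1)
β1 |J3  (closing 1-jn rule on J2)
β4 |I1  (J3 needs exactly one f-in)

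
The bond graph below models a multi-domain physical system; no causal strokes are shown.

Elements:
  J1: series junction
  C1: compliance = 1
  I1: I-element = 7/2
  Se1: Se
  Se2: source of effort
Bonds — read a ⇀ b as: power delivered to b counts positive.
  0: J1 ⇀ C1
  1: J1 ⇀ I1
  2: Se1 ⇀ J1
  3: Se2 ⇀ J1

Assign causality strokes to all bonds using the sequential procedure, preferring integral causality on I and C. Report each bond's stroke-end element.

b2 stroke→J1  (Se1 (Se) sets effort on bond)
b3 stroke→J1  (Se2: effort source, stroke at far end)
b0 stroke→J1  (C1: C, integral causality)
b1 stroke→I1  (J1 needs exactly one f-in)

bond 0 stroke→J1
bond 1 stroke→I1
bond 2 stroke→J1
bond 3 stroke→J1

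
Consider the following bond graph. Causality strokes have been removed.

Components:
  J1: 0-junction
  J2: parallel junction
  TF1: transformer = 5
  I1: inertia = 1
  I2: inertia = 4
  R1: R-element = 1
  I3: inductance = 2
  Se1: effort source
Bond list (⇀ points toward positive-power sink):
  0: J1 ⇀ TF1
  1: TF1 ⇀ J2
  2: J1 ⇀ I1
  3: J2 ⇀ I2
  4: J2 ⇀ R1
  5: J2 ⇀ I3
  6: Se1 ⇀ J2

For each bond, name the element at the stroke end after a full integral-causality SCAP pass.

bond 6 stroke at J2  (Se1 fixes effort; stroke away)
bond 1 stroke at TF1  (J2 effort already set via bond 6)
bond 3 stroke at I2  (common-e at J2 fixed by 6)
bond 4 stroke at R1  (0-jn J2 has e-setter on 6)
bond 5 stroke at I3  (0-jn J2 has e-setter on 6)
bond 0 stroke at J1  (TF1 one-in-one-out from 1)
bond 2 stroke at I1  (common-e at J1 fixed by 0)

β0 stroke at J1
β1 stroke at TF1
β2 stroke at I1
β3 stroke at I2
β4 stroke at R1
β5 stroke at I3
β6 stroke at J2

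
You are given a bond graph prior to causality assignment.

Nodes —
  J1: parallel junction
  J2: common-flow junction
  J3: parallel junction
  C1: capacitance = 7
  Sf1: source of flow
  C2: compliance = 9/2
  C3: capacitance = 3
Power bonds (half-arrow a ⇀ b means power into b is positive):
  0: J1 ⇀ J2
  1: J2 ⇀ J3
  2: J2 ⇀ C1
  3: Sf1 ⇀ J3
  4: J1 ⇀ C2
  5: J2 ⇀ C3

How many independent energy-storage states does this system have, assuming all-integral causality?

β3 stroke at Sf1  (source Sf1 imposes f)
β1 stroke at J3  (closing 0-jn rule on J3)
β0 stroke at J2  (J2 flow already set via bond 1)
β2 stroke at J2  (1-jn J2 has f-setter on 1)
β5 stroke at J2  (1-jn J2 has f-setter on 1)
β4 stroke at J1  (closing 0-jn rule on J1)

3  (C1, C2, C3 all integral)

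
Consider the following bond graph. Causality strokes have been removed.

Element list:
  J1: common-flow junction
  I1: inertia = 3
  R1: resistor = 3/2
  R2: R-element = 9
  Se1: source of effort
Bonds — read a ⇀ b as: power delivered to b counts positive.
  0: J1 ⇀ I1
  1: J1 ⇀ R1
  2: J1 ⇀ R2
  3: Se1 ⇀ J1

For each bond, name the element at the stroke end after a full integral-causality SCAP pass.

β3 stroke→J1  (Se1 (Se) sets effort on bond)
β0 stroke→I1  (I1: I, integral causality)
β1 stroke→J1  (J1 flow already set via bond 0)
β2 stroke→J1  (common-f at J1 fixed by 0)

#0 stroke at I1
#1 stroke at J1
#2 stroke at J1
#3 stroke at J1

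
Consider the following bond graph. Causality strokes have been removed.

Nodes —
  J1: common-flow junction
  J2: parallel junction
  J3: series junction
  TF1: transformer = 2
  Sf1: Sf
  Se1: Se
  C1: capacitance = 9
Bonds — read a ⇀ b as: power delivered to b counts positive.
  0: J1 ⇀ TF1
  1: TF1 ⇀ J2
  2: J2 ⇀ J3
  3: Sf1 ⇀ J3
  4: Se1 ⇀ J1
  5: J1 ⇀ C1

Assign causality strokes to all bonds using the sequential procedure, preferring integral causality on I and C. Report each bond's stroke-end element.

b0 →TF1
b1 →J2
b2 →J3
b3 →Sf1
b4 →J1
b5 →J1

#3 |Sf1  (source Sf1 imposes f)
#4 |J1  (source Se1 imposes e)
#2 |J3  (J3: bond 3 brought flow, rest push out)
#1 |J2  (only one effort-in slot at J2)
#0 |TF1  (TF1: transformer flips bond 1)
#5 |J1  (1-jn J1 has f-setter on 0)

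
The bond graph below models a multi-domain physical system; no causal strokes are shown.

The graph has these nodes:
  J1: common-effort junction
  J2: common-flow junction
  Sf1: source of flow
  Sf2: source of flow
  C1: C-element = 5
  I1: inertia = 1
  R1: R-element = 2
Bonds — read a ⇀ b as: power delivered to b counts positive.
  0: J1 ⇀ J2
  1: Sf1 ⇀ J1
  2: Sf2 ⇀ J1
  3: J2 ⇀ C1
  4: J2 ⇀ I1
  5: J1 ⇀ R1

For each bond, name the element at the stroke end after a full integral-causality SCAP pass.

bond 0 stroke at J2
bond 1 stroke at Sf1
bond 2 stroke at Sf2
bond 3 stroke at J2
bond 4 stroke at I1
bond 5 stroke at J1

β1 stroke→Sf1  (Sf1 (Sf) sets flow on bond)
β2 stroke→Sf2  (Sf2 fixes flow; stroke at Sf2)
β3 stroke→J2  (prefer integral on C1)
β4 stroke→I1  (prefer integral on I1)
β0 stroke→J2  (J2 flow already set via bond 4)
β5 stroke→J1  (closing 0-jn rule on J1)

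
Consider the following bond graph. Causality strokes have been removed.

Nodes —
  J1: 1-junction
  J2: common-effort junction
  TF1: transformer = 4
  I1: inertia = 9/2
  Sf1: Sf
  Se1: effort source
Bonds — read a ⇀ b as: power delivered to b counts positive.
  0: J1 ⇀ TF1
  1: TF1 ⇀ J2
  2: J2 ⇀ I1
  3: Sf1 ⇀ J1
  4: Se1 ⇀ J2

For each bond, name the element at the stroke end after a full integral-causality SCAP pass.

#0 →J1
#1 →TF1
#2 →I1
#3 →Sf1
#4 →J2

bond 3 |Sf1  (source Sf1 imposes f)
bond 4 |J2  (Se1: effort source, stroke at far end)
bond 0 |J1  (J1 flow already set via bond 3)
bond 1 |TF1  (J2: bond 4 brought effort, rest push out)
bond 2 |I1  (0-jn J2 has e-setter on 4)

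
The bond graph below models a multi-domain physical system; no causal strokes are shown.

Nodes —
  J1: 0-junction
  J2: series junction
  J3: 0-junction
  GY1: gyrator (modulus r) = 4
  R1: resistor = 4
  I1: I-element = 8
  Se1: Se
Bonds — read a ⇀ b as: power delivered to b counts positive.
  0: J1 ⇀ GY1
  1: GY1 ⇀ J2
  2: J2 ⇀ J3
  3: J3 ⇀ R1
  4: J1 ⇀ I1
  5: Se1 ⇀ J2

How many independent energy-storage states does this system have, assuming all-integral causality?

b5 |J2  (Se1: effort source, stroke at far end)
b4 |I1  (I1 integral (f out))
b0 |J1  (only one effort-in slot at J1)
b1 |J2  (through GY1, causality inverts; strokes same side of GY1)
b2 |J3  (closing 1-jn rule on J2)
b3 |R1  (J3 effort already set via bond 2)

1  (I1 all integral)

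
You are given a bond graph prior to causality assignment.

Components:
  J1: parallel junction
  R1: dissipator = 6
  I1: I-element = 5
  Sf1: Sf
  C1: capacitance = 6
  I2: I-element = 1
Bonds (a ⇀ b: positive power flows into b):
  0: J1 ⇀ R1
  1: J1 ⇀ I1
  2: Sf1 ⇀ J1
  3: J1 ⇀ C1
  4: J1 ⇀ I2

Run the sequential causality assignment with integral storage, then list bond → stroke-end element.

bond 2 stroke→Sf1  (source Sf1 imposes f)
bond 1 stroke→I1  (I1 outputs flow p/I1)
bond 3 stroke→J1  (prefer integral on C1)
bond 0 stroke→R1  (common-e at J1 fixed by 3)
bond 4 stroke→I2  (common-e at J1 fixed by 3)

#0 stroke→R1
#1 stroke→I1
#2 stroke→Sf1
#3 stroke→J1
#4 stroke→I2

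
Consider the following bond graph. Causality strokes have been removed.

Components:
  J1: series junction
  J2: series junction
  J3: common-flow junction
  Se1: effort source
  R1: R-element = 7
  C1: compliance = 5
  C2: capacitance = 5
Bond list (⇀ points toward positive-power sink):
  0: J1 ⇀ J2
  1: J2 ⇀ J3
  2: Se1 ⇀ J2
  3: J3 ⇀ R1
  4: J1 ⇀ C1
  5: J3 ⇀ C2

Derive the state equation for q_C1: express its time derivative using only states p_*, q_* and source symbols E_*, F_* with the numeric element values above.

b2 →J2  (Se1 fixes effort; stroke away)
b4 →J1  (prefer integral on C1)
b0 →J2  (J1 needs exactly one f-in)
b1 →J3  (J2 needs exactly one f-in)
b5 →J3  (C2: C, integral causality)
b3 →R1  (only one flow-in slot at J3)

dq_C1/dt = E_Se1/7 - q_C1/35 - q_C2/35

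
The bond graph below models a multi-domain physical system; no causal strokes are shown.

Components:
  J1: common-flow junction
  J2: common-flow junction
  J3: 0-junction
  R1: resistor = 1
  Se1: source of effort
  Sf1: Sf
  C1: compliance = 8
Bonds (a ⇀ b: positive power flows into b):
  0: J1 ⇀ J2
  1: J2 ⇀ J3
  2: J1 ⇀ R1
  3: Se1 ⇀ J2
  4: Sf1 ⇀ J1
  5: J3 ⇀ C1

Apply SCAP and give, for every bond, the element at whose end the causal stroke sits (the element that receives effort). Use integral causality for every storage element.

b0 →J1
b1 →J2
b2 →J1
b3 →J2
b4 →Sf1
b5 →J3

β3 stroke→J2  (source Se1 imposes e)
β4 stroke→Sf1  (Sf1 fixes flow; stroke at Sf1)
β0 stroke→J1  (common-f at J1 fixed by 4)
β2 stroke→J1  (J1: bond 4 brought flow, rest push out)
β1 stroke→J2  (common-f at J2 fixed by 0)
β5 stroke→J3  (J3 needs exactly one e-in)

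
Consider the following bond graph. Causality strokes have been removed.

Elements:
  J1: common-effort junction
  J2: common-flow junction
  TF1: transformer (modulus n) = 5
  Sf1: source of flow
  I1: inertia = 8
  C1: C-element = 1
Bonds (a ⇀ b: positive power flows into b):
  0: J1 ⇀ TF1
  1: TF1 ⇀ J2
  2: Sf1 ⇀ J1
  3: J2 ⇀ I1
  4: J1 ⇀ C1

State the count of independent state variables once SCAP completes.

2  (C1, I1 all integral)

β2 stroke at Sf1  (Sf1 (Sf) sets flow on bond)
β3 stroke at I1  (I1: I, integral causality)
β1 stroke at J2  (J2: bond 3 brought flow, rest push out)
β0 stroke at TF1  (TF TF1: opposite of bond 1)
β4 stroke at J1  (only one effort-in slot at J1)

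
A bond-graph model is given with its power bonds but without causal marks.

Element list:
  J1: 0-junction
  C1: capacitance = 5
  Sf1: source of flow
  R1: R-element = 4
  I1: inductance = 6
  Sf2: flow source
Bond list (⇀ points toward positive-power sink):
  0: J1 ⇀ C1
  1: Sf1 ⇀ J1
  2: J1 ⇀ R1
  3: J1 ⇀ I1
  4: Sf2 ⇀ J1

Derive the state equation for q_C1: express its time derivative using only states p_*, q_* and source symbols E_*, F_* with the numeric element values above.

β1 →Sf1  (source Sf1 imposes f)
β4 →Sf2  (Sf2 fixes flow; stroke at Sf2)
β0 →J1  (C1: C, integral causality)
β2 →R1  (common-e at J1 fixed by 0)
β3 →I1  (common-e at J1 fixed by 0)

dq_C1/dt = F_Sf1 + F_Sf2 - p_I1/6 - q_C1/20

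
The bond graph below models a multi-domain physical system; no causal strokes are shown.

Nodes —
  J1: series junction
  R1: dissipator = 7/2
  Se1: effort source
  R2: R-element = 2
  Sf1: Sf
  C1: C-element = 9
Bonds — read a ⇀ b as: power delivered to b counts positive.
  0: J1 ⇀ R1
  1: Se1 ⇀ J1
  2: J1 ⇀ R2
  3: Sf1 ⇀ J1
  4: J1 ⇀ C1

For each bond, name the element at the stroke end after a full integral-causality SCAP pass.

#1 |J1  (Se1 (Se) sets effort on bond)
#3 |Sf1  (source Sf1 imposes f)
#0 |J1  (1-jn J1 has f-setter on 3)
#2 |J1  (J1 flow already set via bond 3)
#4 |J1  (J1 flow already set via bond 3)

β0 stroke at J1
β1 stroke at J1
β2 stroke at J1
β3 stroke at Sf1
β4 stroke at J1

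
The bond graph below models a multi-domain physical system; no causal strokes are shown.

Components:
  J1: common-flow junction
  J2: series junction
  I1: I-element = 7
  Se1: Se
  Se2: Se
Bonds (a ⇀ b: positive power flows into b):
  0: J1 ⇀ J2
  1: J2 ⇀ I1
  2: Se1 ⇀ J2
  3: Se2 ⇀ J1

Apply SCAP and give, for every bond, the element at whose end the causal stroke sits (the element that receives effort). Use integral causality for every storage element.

b2 stroke at J2  (Se1 fixes effort; stroke away)
b3 stroke at J1  (Se2 (Se) sets effort on bond)
b0 stroke at J2  (only one flow-in slot at J1)
b1 stroke at I1  (only one flow-in slot at J2)

#0 stroke→J2
#1 stroke→I1
#2 stroke→J2
#3 stroke→J1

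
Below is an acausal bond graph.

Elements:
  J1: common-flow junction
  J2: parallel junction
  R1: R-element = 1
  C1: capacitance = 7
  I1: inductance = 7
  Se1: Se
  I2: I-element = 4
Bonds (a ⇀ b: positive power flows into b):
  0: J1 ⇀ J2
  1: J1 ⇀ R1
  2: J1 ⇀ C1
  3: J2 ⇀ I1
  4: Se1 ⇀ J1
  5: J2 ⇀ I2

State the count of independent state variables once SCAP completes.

b4 stroke at J1  (Se1 fixes effort; stroke away)
b2 stroke at J1  (prefer integral on C1)
b3 stroke at I1  (prefer integral on I1)
b5 stroke at I2  (I2 outputs flow p/I2)
b0 stroke at J2  (J2: last free bond brings effort in)
b1 stroke at J1  (common-f at J1 fixed by 0)

3  (C1, I1, I2 all integral)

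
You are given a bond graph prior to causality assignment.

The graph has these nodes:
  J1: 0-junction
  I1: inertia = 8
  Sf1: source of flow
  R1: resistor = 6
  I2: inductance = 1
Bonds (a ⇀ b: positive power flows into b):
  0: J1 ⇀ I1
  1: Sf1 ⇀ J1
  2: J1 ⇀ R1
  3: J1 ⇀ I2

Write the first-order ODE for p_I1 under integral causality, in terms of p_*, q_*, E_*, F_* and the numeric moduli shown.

dp_I1/dt = 6*F_Sf1 - 3*p_I1/4 - 6*p_I2

bond 1 stroke at Sf1  (Sf1 fixes flow; stroke at Sf1)
bond 0 stroke at I1  (prefer integral on I1)
bond 3 stroke at I2  (I2: I, integral causality)
bond 2 stroke at J1  (closing 0-jn rule on J1)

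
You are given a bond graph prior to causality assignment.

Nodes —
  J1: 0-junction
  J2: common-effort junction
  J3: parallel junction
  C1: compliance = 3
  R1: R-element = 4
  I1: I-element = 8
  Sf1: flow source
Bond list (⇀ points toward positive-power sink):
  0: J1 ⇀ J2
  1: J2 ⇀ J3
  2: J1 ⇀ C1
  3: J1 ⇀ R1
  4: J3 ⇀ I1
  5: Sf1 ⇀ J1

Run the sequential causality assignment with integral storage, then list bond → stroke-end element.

β0 stroke→J2
β1 stroke→J3
β2 stroke→J1
β3 stroke→R1
β4 stroke→I1
β5 stroke→Sf1

b5 →Sf1  (Sf1 (Sf) sets flow on bond)
b2 →J1  (C1 integral (e out))
b0 →J2  (0-jn J1 has e-setter on 2)
b3 →R1  (0-jn J1 has e-setter on 2)
b1 →J3  (0-jn J2 has e-setter on 0)
b4 →I1  (0-jn J3 has e-setter on 1)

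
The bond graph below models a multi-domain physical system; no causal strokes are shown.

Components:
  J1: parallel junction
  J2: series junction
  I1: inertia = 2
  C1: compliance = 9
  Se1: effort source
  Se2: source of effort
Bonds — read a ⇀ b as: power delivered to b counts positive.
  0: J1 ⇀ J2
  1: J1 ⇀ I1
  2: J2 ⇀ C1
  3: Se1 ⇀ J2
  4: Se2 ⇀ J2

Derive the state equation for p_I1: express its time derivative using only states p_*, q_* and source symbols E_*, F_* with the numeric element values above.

#3 →J2  (Se1 fixes effort; stroke away)
#4 →J2  (source Se2 imposes e)
#1 →I1  (I1 integral (f out))
#0 →J1  (only one effort-in slot at J1)
#2 →J2  (J2 flow already set via bond 0)

dp_I1/dt = -E_Se1 - E_Se2 + q_C1/9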